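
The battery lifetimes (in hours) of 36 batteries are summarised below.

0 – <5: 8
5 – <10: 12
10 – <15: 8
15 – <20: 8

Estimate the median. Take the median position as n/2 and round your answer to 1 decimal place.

9.2

Cumulative frequencies: 8, 20, 28, 36
n = 36; position = n/2 = 18.
This falls in the class 5 – <10: L = 5, F = 8, f = 12, h = 5.
Median ≈ 5 + ((18 − 8) / 12) × 5 = 9.1667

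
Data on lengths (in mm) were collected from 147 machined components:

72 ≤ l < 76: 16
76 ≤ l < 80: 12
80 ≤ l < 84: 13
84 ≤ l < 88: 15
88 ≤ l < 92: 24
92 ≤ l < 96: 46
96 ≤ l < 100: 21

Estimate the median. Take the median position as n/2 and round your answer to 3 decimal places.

90.917

Cumulative frequencies: 16, 28, 41, 56, 80, 126, 147
n = 147; position = n/2 = 73.5.
This falls in the class 88 ≤ l < 92: L = 88, F = 56, f = 24, h = 4.
Median ≈ 88 + ((73.5 − 56) / 24) × 4 = 90.9167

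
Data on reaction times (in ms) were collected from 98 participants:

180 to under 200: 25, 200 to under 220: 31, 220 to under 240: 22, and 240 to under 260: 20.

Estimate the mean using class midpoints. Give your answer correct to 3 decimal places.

217.551

Midpoints: 190, 210, 230, 250
Σfm = 25×190 + 31×210 + 22×230 + 20×250 = 21320
n = Σf = 98
Mean = 21320 / 98 = 217.5510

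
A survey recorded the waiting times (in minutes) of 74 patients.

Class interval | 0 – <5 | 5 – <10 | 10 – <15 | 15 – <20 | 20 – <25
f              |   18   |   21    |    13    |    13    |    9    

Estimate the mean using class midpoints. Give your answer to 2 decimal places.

Midpoints: 2.5, 7.5, 12.5, 17.5, 22.5
Σfm = 18×2.5 + 21×7.5 + 13×12.5 + 13×17.5 + 9×22.5 = 795
n = Σf = 74
Mean = 795 / 74 = 10.7432

10.74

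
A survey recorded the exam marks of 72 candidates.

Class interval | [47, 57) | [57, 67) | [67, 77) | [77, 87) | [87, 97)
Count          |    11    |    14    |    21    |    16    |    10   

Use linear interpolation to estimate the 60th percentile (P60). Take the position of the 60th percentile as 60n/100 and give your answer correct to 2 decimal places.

75.67

Cumulative frequencies: 11, 25, 46, 62, 72
n = 72; position = 60n/100 = 43.2.
This falls in the class [67, 77): L = 67, F = 25, f = 21, h = 10.
60th percentile ≈ 67 + ((43.2 − 25) / 21) × 10 = 75.6667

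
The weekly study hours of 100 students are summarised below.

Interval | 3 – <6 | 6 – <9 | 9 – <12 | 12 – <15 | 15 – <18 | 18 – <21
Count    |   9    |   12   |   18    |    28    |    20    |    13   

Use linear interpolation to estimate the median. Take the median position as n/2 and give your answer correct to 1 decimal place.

Cumulative frequencies: 9, 21, 39, 67, 87, 100
n = 100; position = n/2 = 50.
This falls in the class 12 – <15: L = 12, F = 39, f = 28, h = 3.
Median ≈ 12 + ((50 − 39) / 28) × 3 = 13.1786

13.2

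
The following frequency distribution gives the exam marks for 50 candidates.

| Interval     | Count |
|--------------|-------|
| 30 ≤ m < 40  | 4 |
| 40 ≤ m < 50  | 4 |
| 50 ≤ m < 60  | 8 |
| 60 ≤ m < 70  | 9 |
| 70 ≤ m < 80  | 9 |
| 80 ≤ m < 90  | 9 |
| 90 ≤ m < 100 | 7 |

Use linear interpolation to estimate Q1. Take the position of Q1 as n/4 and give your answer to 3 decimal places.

55.625

Cumulative frequencies: 4, 8, 16, 25, 34, 43, 50
n = 50; position = n/4 = 12.5.
This falls in the class 50 ≤ m < 60: L = 50, F = 8, f = 8, h = 10.
Lower quartile ≈ 50 + ((12.5 − 8) / 8) × 10 = 55.6250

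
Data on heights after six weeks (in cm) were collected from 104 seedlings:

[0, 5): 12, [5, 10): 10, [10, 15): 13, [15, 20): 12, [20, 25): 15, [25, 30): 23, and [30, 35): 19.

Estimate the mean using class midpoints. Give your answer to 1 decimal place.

19.9

Midpoints: 2.5, 7.5, 12.5, 17.5, 22.5, 27.5, 32.5
Σfm = 12×2.5 + 10×7.5 + 13×12.5 + 12×17.5 + 15×22.5 + 23×27.5 + 19×32.5 = 2065
n = Σf = 104
Mean = 2065 / 104 = 19.8558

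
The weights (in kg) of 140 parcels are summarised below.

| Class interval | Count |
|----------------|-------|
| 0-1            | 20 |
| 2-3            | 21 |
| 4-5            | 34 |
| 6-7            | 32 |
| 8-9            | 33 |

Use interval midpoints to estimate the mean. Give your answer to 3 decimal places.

5.029

Midpoints: 0.5, 2.5, 4.5, 6.5, 8.5
Σfm = 20×0.5 + 21×2.5 + 34×4.5 + 32×6.5 + 33×8.5 = 704
n = Σf = 140
Mean = 704 / 140 = 5.0286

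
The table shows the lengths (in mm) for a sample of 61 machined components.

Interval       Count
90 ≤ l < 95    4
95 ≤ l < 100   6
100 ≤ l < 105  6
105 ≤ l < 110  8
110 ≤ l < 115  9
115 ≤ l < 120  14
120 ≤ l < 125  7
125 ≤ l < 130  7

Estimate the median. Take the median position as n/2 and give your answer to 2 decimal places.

113.61

Cumulative frequencies: 4, 10, 16, 24, 33, 47, 54, 61
n = 61; position = n/2 = 30.5.
This falls in the class 110 ≤ l < 115: L = 110, F = 24, f = 9, h = 5.
Median ≈ 110 + ((30.5 − 24) / 9) × 5 = 113.6111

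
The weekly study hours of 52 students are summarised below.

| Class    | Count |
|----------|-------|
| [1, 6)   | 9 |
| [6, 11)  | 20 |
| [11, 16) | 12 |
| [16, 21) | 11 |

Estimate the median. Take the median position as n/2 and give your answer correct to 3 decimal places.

Cumulative frequencies: 9, 29, 41, 52
n = 52; position = n/2 = 26.
This falls in the class [6, 11): L = 6, F = 9, f = 20, h = 5.
Median ≈ 6 + ((26 − 9) / 20) × 5 = 10.2500

10.250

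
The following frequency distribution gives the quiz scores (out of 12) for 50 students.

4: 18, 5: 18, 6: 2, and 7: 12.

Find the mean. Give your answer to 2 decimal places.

5.16

Values: 4, 5, 6, 7
Σfx = 18×4 + 18×5 + 2×6 + 12×7 = 258
n = Σf = 50
Mean = 258 / 50 = 5.1600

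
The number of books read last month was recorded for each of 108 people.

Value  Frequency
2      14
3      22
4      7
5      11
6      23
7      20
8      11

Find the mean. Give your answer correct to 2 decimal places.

5.03

Values: 2, 3, 4, 5, 6, 7, 8
Σfx = 14×2 + 22×3 + 7×4 + 11×5 + 23×6 + 20×7 + 11×8 = 543
n = Σf = 108
Mean = 543 / 108 = 5.0278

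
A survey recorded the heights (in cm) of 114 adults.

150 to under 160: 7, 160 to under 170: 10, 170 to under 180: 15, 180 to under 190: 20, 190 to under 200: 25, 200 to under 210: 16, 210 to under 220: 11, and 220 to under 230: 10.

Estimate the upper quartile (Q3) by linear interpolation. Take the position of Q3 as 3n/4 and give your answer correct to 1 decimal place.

Cumulative frequencies: 7, 17, 32, 52, 77, 93, 104, 114
n = 114; position = 3n/4 = 85.5.
This falls in the class 200 to under 210: L = 200, F = 77, f = 16, h = 10.
Upper quartile ≈ 200 + ((85.5 − 77) / 16) × 10 = 205.3125

205.3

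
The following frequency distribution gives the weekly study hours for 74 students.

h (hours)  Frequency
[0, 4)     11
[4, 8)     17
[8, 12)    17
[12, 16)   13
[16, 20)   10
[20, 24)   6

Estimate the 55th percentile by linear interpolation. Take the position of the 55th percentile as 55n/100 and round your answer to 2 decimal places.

10.99

Cumulative frequencies: 11, 28, 45, 58, 68, 74
n = 74; position = 55n/100 = 40.7.
This falls in the class [8, 12): L = 8, F = 28, f = 17, h = 4.
55th percentile ≈ 8 + ((40.7 − 28) / 17) × 4 = 10.9882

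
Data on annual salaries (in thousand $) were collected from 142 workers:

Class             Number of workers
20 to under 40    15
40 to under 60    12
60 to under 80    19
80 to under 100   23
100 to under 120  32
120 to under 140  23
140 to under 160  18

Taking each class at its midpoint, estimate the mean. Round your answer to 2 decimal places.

Midpoints: 30, 50, 70, 90, 110, 130, 150
Σfm = 15×30 + 12×50 + 19×70 + 23×90 + 32×110 + 23×130 + 18×150 = 13660
n = Σf = 142
Mean = 13660 / 142 = 96.1972

96.20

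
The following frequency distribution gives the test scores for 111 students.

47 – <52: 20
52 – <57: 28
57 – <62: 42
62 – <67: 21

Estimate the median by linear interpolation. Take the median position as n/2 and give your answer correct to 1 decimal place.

57.9

Cumulative frequencies: 20, 48, 90, 111
n = 111; position = n/2 = 55.5.
This falls in the class 57 – <62: L = 57, F = 48, f = 42, h = 5.
Median ≈ 57 + ((55.5 − 48) / 42) × 5 = 57.8929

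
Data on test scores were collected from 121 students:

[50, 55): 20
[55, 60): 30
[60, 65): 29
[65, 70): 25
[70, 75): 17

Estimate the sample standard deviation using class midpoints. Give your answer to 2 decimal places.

Midpoints: 52.5, 57.5, 62.5, 67.5, 72.5
n = 121, Σfm = 7507.5, mean = 62.0455
Σfm² = 470856.25
Σf(m − x̄)² = Σfm² − (Σfm)²/n = 470856.25 − 7507.5²/121 = 5050.0000
Sample variance = 5050.0000 / 120 = 42.0833
Standard deviation = √42.0833 = 6.4872

6.49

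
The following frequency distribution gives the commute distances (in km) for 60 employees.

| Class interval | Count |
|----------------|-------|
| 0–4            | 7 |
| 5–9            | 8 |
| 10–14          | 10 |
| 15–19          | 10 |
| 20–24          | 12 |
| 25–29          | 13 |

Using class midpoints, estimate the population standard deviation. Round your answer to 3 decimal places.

Midpoints: 2, 7, 12, 17, 22, 27
n = 60, Σfm = 975, mean = 16.2500
Σfm² = 20035
Σf(m − x̄)² = Σfm² − (Σfm)²/n = 20035 − 975²/60 = 4191.2500
Population variance = 4191.2500 / 60 = 69.8542
Standard deviation = √69.8542 = 8.3579

8.358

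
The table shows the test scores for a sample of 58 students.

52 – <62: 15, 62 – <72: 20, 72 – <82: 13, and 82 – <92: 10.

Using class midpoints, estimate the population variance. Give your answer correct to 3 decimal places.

Midpoints: 57, 67, 77, 87
n = 58, Σfm = 4066, mean = 70.1034
Σfm² = 291282
Σf(m − x̄)² = Σfm² − (Σfm)²/n = 291282 − 4066²/58 = 6241.3793
Population variance = 6241.3793 / 58 = 107.6100

107.610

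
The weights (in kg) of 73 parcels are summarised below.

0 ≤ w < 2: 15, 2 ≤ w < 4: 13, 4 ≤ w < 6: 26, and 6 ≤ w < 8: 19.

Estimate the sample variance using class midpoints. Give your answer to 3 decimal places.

4.673

Midpoints: 1, 3, 5, 7
n = 73, Σfm = 317, mean = 4.3425
Σfm² = 1713
Σf(m − x̄)² = Σfm² − (Σfm)²/n = 1713 − 317²/73 = 336.4384
Sample variance = 336.4384 / 72 = 4.6728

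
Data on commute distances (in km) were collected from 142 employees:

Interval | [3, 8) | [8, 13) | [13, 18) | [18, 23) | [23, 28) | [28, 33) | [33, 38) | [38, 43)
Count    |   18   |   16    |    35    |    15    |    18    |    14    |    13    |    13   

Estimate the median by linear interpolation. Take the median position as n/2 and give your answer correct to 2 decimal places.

Cumulative frequencies: 18, 34, 69, 84, 102, 116, 129, 142
n = 142; position = n/2 = 71.
This falls in the class [18, 23): L = 18, F = 69, f = 15, h = 5.
Median ≈ 18 + ((71 − 69) / 15) × 5 = 18.6667

18.67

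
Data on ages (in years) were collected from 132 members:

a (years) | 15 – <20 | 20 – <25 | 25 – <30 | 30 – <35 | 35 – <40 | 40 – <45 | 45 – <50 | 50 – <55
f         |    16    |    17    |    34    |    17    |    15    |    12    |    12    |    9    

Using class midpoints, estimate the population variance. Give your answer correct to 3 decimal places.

106.214

Midpoints: 17.5, 22.5, 27.5, 32.5, 37.5, 42.5, 47.5, 52.5
n = 132, Σfm = 4265, mean = 32.3106
Σfm² = 151825
Σf(m − x̄)² = Σfm² − (Σfm)²/n = 151825 − 4265²/132 = 14020.2652
Population variance = 14020.2652 / 132 = 106.2141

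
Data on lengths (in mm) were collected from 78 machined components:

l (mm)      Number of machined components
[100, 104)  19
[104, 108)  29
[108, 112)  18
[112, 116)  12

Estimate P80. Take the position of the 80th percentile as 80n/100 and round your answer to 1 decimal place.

111.2

Cumulative frequencies: 19, 48, 66, 78
n = 78; position = 80n/100 = 62.4.
This falls in the class [108, 112): L = 108, F = 48, f = 18, h = 4.
80th percentile ≈ 108 + ((62.4 − 48) / 18) × 4 = 111.2000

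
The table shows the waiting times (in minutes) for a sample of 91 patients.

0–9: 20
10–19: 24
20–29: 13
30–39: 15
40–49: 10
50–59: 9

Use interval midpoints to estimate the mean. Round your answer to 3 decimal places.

24.280

Midpoints: 4.5, 14.5, 24.5, 34.5, 44.5, 54.5
Σfm = 20×4.5 + 24×14.5 + 13×24.5 + 15×34.5 + 10×44.5 + 9×54.5 = 2209.5
n = Σf = 91
Mean = 2209.5 / 91 = 24.2802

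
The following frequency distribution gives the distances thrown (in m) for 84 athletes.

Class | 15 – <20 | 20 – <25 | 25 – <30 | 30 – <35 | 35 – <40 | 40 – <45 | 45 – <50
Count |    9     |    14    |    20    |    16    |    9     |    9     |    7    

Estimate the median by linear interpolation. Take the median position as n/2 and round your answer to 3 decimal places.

Cumulative frequencies: 9, 23, 43, 59, 68, 77, 84
n = 84; position = n/2 = 42.
This falls in the class 25 – <30: L = 25, F = 23, f = 20, h = 5.
Median ≈ 25 + ((42 − 23) / 20) × 5 = 29.7500

29.750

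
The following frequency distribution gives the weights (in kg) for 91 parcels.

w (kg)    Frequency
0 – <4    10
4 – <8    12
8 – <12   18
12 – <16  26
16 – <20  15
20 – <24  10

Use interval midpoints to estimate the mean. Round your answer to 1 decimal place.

Midpoints: 2, 6, 10, 14, 18, 22
Σfm = 10×2 + 12×6 + 18×10 + 26×14 + 15×18 + 10×22 = 1126
n = Σf = 91
Mean = 1126 / 91 = 12.3736

12.4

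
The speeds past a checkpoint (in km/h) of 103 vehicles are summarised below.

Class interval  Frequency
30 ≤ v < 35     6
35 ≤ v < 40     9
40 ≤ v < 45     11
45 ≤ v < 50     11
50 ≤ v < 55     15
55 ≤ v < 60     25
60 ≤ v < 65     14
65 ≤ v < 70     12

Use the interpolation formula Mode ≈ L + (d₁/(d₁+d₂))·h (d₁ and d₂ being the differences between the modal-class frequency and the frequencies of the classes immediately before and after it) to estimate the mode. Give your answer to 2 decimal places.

57.38

Modal class: 55 ≤ v < 60 (highest frequency 25).
d₁ = 25 − 15 = 10, d₂ = 25 − 14 = 11
Mode ≈ 55 + (10/(10+11)) × 5 = 55 + 2.3810 = 57.3810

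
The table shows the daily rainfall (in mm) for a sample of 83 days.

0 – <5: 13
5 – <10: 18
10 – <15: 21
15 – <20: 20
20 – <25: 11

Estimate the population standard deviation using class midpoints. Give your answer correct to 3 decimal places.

6.352

Midpoints: 2.5, 7.5, 12.5, 17.5, 22.5
n = 83, Σfm = 1027.5, mean = 12.3795
Σfm² = 16068.75
Σf(m − x̄)² = Σfm² − (Σfm)²/n = 16068.75 − 1027.5²/83 = 3348.7952
Population variance = 3348.7952 / 83 = 40.3469
Standard deviation = √40.3469 = 6.3519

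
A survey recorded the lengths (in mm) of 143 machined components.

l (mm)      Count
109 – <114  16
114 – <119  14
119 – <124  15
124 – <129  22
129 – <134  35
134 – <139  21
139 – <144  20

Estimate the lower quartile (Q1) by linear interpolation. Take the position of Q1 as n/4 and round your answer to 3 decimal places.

Cumulative frequencies: 16, 30, 45, 67, 102, 123, 143
n = 143; position = n/4 = 35.75.
This falls in the class 119 – <124: L = 119, F = 30, f = 15, h = 5.
Lower quartile ≈ 119 + ((35.75 − 30) / 15) × 5 = 120.9167

120.917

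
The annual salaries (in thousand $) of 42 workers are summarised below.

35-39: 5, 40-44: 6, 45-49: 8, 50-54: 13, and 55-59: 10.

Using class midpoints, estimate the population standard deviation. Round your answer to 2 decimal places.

6.55

Midpoints: 37, 42, 47, 52, 57
n = 42, Σfm = 2059, mean = 49.0238
Σfm² = 102743
Σf(m − x̄)² = Σfm² − (Σfm)²/n = 102743 − 2059²/42 = 1802.9762
Population variance = 1802.9762 / 42 = 42.9280
Standard deviation = √42.9280 = 6.5519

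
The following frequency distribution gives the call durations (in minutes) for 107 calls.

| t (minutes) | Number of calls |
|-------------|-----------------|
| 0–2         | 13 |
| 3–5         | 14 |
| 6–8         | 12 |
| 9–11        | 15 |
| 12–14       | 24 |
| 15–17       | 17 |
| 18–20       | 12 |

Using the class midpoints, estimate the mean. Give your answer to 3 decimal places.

Midpoints: 1, 4, 7, 10, 13, 16, 19
Σfm = 13×1 + 14×4 + 12×7 + 15×10 + 24×13 + 17×16 + 12×19 = 1115
n = Σf = 107
Mean = 1115 / 107 = 10.4206

10.421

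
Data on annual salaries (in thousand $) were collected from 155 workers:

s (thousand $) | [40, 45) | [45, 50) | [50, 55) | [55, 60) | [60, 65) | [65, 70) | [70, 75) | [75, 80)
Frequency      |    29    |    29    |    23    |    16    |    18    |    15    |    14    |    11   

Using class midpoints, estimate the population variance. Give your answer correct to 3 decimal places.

124.604

Midpoints: 42.5, 47.5, 52.5, 57.5, 62.5, 67.5, 72.5, 77.5
n = 155, Σfm = 8742.5, mean = 56.4032
Σfm² = 512418.75
Σf(m − x̄)² = Σfm² − (Σfm)²/n = 512418.75 − 8742.5²/155 = 19313.5484
Population variance = 19313.5484 / 155 = 124.6035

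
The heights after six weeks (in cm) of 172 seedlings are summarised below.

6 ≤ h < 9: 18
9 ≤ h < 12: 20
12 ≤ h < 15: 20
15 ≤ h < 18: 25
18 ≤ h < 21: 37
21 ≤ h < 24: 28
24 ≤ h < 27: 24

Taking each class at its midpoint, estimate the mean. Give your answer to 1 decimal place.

Midpoints: 7.5, 10.5, 13.5, 16.5, 19.5, 22.5, 25.5
Σfm = 18×7.5 + 20×10.5 + 20×13.5 + 25×16.5 + 37×19.5 + 28×22.5 + 24×25.5 = 2991
n = Σf = 172
Mean = 2991 / 172 = 17.3895

17.4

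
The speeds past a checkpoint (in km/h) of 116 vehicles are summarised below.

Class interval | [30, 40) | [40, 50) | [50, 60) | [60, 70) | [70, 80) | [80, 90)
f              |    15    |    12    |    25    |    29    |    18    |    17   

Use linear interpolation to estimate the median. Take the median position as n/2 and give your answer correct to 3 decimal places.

Cumulative frequencies: 15, 27, 52, 81, 99, 116
n = 116; position = n/2 = 58.
This falls in the class [60, 70): L = 60, F = 52, f = 29, h = 10.
Median ≈ 60 + ((58 − 52) / 29) × 10 = 62.0690

62.069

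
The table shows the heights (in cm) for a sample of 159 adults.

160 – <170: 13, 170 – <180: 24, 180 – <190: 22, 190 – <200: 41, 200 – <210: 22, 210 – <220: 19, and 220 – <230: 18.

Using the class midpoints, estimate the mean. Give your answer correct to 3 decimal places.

195.314

Midpoints: 165, 175, 185, 195, 205, 215, 225
Σfm = 13×165 + 24×175 + 22×185 + 41×195 + 22×205 + 19×215 + 18×225 = 31055
n = Σf = 159
Mean = 31055 / 159 = 195.3145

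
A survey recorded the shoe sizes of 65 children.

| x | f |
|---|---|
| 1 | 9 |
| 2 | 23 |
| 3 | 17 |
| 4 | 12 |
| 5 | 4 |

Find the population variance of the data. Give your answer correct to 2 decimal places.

Values: 1, 2, 3, 4, 5
n = 65, Σfx = 174, mean = 2.6769
Σfx² = 546
Σf(x − x̄)² = Σfx² − (Σfx)²/n = 546 − 174²/65 = 80.2154
Population variance = 80.2154 / 65 = 1.2341

1.23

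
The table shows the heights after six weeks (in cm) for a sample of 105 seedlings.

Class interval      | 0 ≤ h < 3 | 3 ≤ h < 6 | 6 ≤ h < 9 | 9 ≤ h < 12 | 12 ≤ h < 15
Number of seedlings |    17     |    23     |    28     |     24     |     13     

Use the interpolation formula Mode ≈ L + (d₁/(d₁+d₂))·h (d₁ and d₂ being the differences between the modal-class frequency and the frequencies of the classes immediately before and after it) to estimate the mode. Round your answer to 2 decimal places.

Modal class: 6 ≤ h < 9 (highest frequency 28).
d₁ = 28 − 23 = 5, d₂ = 28 − 24 = 4
Mode ≈ 6 + (5/(5+4)) × 3 = 6 + 1.6667 = 7.6667

7.67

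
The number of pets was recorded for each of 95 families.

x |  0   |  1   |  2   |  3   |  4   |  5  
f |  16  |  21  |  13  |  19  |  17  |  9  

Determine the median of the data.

2

Cumulative frequencies: 16, 37, 50, 69, 86, 95
n = 95, so the median is the value in position (n+1)/2 = 48.
Position 48 falls at value 2.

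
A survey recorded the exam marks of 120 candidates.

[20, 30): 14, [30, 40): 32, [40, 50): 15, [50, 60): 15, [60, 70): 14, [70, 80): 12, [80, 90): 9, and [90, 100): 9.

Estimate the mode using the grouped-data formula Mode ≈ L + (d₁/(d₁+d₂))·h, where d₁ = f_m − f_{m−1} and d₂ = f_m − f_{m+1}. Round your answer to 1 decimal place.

Modal class: [30, 40) (highest frequency 32).
d₁ = 32 − 14 = 18, d₂ = 32 − 15 = 17
Mode ≈ 30 + (18/(18+17)) × 10 = 30 + 5.1429 = 35.1429

35.1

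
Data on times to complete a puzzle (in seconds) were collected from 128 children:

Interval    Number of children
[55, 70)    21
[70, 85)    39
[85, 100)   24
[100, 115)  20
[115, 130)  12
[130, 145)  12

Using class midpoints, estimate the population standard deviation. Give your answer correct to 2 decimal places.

22.93

Midpoints: 62.5, 77.5, 92.5, 107.5, 122.5, 137.5
n = 128, Σfm = 11825, mean = 92.3828
Σfm² = 1159700
Σf(m − x̄)² = Σfm² − (Σfm)²/n = 1159700 − 11825²/128 = 67273.2422
Population variance = 67273.2422 / 128 = 525.5722
Standard deviation = √525.5722 = 22.9254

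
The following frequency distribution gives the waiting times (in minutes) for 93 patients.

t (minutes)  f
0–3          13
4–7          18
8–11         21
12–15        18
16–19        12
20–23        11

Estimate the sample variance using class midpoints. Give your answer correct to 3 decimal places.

Midpoints: 1.5, 5.5, 9.5, 13.5, 17.5, 21.5
n = 93, Σfm = 1007.5, mean = 10.8333
Σfm² = 14509.25
Σf(m − x̄)² = Σfm² − (Σfm)²/n = 14509.25 − 1007.5²/93 = 3594.6667
Sample variance = 3594.6667 / 92 = 39.0725

39.072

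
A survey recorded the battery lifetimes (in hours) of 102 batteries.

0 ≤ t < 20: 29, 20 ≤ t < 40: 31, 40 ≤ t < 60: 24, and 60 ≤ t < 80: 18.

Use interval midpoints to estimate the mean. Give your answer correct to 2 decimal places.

Midpoints: 10, 30, 50, 70
Σfm = 29×10 + 31×30 + 24×50 + 18×70 = 3680
n = Σf = 102
Mean = 3680 / 102 = 36.0784

36.08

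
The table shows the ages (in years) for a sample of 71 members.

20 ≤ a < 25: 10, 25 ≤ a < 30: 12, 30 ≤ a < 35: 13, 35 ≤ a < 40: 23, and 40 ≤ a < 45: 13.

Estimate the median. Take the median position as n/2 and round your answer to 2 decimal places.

35.11

Cumulative frequencies: 10, 22, 35, 58, 71
n = 71; position = n/2 = 35.5.
This falls in the class 35 ≤ a < 40: L = 35, F = 35, f = 23, h = 5.
Median ≈ 35 + ((35.5 − 35) / 23) × 5 = 35.1087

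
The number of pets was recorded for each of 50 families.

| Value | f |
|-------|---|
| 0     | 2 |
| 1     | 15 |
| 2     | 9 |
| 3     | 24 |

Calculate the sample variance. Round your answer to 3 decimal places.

0.949

Values: 0, 1, 2, 3
n = 50, Σfx = 105, mean = 2.1000
Σfx² = 267
Σf(x − x̄)² = Σfx² − (Σfx)²/n = 267 − 105²/50 = 46.5000
Sample variance = 46.5000 / 49 = 0.9490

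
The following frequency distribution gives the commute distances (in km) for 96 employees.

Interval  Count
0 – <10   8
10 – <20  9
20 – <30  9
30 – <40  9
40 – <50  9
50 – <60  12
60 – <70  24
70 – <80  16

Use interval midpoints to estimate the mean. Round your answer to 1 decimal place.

47.3

Midpoints: 5, 15, 25, 35, 45, 55, 65, 75
Σfm = 8×5 + 9×15 + 9×25 + 9×35 + 9×45 + 12×55 + 24×65 + 16×75 = 4540
n = Σf = 96
Mean = 4540 / 96 = 47.2917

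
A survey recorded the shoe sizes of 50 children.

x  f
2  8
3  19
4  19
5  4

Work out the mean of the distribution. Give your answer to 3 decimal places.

Values: 2, 3, 4, 5
Σfx = 8×2 + 19×3 + 19×4 + 4×5 = 169
n = Σf = 50
Mean = 169 / 50 = 3.3800

3.380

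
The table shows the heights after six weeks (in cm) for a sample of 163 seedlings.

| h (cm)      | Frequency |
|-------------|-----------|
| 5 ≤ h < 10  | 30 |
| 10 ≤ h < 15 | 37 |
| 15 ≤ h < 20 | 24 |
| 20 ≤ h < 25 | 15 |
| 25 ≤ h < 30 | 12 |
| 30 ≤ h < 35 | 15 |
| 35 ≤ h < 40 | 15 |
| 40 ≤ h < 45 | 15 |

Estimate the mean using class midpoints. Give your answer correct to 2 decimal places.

Midpoints: 7.5, 12.5, 17.5, 22.5, 27.5, 32.5, 37.5, 42.5
Σfm = 30×7.5 + 37×12.5 + 24×17.5 + 15×22.5 + 12×27.5 + 15×32.5 + 15×37.5 + 15×42.5 = 3462.5
n = Σf = 163
Mean = 3462.5 / 163 = 21.2423

21.24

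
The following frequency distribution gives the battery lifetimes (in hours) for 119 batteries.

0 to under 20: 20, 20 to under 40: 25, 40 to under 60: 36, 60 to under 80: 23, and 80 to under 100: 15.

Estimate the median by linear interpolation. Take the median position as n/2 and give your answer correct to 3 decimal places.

Cumulative frequencies: 20, 45, 81, 104, 119
n = 119; position = n/2 = 59.5.
This falls in the class 40 to under 60: L = 40, F = 45, f = 36, h = 20.
Median ≈ 40 + ((59.5 − 45) / 36) × 20 = 48.0556

48.056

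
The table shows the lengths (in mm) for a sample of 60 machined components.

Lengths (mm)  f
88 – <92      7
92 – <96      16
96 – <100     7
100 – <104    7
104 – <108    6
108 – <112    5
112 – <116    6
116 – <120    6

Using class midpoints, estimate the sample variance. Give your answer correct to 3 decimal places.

84.050

Midpoints: 90, 94, 98, 102, 106, 110, 114, 118
n = 60, Σfm = 6112, mean = 101.8667
Σfm² = 627568
Σf(m − x̄)² = Σfm² − (Σfm)²/n = 627568 − 6112²/60 = 4958.9333
Sample variance = 4958.9333 / 59 = 84.0497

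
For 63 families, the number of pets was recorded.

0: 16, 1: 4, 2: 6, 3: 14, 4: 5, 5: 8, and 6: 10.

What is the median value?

Cumulative frequencies: 16, 20, 26, 40, 45, 53, 63
n = 63, so the median is the value in position (n+1)/2 = 32.
Position 32 falls at value 3.

3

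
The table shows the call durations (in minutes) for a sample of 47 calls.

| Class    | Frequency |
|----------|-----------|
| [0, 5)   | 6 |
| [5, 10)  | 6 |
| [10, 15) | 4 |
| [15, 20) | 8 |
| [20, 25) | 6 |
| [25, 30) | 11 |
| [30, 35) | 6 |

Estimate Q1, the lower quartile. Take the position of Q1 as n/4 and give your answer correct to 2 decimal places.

Cumulative frequencies: 6, 12, 16, 24, 30, 41, 47
n = 47; position = n/4 = 11.75.
This falls in the class [5, 10): L = 5, F = 6, f = 6, h = 5.
Lower quartile ≈ 5 + ((11.75 − 6) / 6) × 5 = 9.7917

9.79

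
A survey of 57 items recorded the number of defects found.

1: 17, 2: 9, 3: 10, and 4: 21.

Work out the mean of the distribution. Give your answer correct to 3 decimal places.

Values: 1, 2, 3, 4
Σfx = 17×1 + 9×2 + 10×3 + 21×4 = 149
n = Σf = 57
Mean = 149 / 57 = 2.6140

2.614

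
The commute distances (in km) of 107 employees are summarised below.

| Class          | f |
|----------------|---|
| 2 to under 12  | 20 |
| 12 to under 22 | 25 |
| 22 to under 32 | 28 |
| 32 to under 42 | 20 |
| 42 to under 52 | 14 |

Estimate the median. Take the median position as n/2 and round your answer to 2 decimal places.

25.04

Cumulative frequencies: 20, 45, 73, 93, 107
n = 107; position = n/2 = 53.5.
This falls in the class 22 to under 32: L = 22, F = 45, f = 28, h = 10.
Median ≈ 22 + ((53.5 − 45) / 28) × 10 = 25.0357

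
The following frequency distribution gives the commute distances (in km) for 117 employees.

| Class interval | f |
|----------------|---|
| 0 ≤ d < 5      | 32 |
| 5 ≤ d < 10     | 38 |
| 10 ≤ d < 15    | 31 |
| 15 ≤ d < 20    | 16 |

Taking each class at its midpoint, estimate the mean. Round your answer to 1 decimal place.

8.8

Midpoints: 2.5, 7.5, 12.5, 17.5
Σfm = 32×2.5 + 38×7.5 + 31×12.5 + 16×17.5 = 1032.5
n = Σf = 117
Mean = 1032.5 / 117 = 8.8248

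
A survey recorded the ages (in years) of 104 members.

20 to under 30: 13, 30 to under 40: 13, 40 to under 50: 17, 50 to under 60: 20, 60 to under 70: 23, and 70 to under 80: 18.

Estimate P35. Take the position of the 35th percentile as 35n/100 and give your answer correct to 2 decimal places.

46.12

Cumulative frequencies: 13, 26, 43, 63, 86, 104
n = 104; position = 35n/100 = 36.4.
This falls in the class 40 to under 50: L = 40, F = 26, f = 17, h = 10.
35th percentile ≈ 40 + ((36.4 − 26) / 17) × 10 = 46.1176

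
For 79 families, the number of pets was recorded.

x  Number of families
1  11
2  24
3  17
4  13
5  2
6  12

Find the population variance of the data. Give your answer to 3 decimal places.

2.486

Values: 1, 2, 3, 4, 5, 6
n = 79, Σfx = 244, mean = 3.0886
Σfx² = 950
Σf(x − x̄)² = Σfx² − (Σfx)²/n = 950 − 244²/79 = 196.3797
Population variance = 196.3797 / 79 = 2.4858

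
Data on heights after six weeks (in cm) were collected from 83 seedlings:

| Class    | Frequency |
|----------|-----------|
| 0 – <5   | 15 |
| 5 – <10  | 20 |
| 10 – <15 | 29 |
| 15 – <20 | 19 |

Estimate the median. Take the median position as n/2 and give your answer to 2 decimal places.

Cumulative frequencies: 15, 35, 64, 83
n = 83; position = n/2 = 41.5.
This falls in the class 10 – <15: L = 10, F = 35, f = 29, h = 5.
Median ≈ 10 + ((41.5 − 35) / 29) × 5 = 11.1207

11.12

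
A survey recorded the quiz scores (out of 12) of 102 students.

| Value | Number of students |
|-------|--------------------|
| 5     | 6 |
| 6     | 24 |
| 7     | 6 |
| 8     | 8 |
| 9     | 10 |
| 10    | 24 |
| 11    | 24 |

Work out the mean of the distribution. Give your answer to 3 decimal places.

Values: 5, 6, 7, 8, 9, 10, 11
Σfx = 6×5 + 24×6 + 6×7 + 8×8 + 10×9 + 24×10 + 24×11 = 874
n = Σf = 102
Mean = 874 / 102 = 8.5686

8.569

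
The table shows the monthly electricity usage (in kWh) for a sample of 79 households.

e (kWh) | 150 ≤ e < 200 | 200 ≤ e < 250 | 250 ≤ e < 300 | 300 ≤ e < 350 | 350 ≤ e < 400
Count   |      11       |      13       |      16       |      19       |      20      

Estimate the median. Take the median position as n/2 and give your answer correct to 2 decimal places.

298.44

Cumulative frequencies: 11, 24, 40, 59, 79
n = 79; position = n/2 = 39.5.
This falls in the class 250 ≤ e < 300: L = 250, F = 24, f = 16, h = 50.
Median ≈ 250 + ((39.5 − 24) / 16) × 50 = 298.4375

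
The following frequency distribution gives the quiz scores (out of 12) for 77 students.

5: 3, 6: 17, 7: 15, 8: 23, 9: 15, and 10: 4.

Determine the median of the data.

8

Cumulative frequencies: 3, 20, 35, 58, 73, 77
n = 77, so the median is the value in position (n+1)/2 = 39.
Position 39 falls at value 8.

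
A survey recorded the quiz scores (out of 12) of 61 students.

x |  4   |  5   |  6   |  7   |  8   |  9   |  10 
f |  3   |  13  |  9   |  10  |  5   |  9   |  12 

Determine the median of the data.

Cumulative frequencies: 3, 16, 25, 35, 40, 49, 61
n = 61, so the median is the value in position (n+1)/2 = 31.
Position 31 falls at value 7.

7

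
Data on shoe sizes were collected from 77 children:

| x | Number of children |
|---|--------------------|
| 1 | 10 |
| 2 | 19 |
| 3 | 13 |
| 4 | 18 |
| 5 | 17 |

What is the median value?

3

Cumulative frequencies: 10, 29, 42, 60, 77
n = 77, so the median is the value in position (n+1)/2 = 39.
Position 39 falls at value 3.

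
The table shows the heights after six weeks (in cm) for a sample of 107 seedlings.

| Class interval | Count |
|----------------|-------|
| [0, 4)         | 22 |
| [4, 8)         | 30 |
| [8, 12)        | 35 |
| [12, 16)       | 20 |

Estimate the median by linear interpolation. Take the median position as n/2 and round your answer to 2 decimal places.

8.17

Cumulative frequencies: 22, 52, 87, 107
n = 107; position = n/2 = 53.5.
This falls in the class [8, 12): L = 8, F = 52, f = 35, h = 4.
Median ≈ 8 + ((53.5 − 52) / 35) × 4 = 8.1714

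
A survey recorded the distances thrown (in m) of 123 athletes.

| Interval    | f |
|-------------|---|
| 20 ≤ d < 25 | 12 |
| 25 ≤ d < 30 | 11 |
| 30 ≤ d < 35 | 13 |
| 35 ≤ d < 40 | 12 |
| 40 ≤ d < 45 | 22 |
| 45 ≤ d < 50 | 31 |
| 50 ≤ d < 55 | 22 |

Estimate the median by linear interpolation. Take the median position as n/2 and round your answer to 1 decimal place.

Cumulative frequencies: 12, 23, 36, 48, 70, 101, 123
n = 123; position = n/2 = 61.5.
This falls in the class 40 ≤ d < 45: L = 40, F = 48, f = 22, h = 5.
Median ≈ 40 + ((61.5 − 48) / 22) × 5 = 43.0682

43.1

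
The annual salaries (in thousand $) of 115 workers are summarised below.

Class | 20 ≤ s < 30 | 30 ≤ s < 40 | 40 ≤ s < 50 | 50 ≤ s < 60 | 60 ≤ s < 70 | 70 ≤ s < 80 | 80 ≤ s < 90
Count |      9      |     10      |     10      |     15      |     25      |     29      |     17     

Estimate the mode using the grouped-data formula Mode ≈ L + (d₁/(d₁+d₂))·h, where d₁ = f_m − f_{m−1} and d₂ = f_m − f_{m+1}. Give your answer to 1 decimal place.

Modal class: 70 ≤ s < 80 (highest frequency 29).
d₁ = 29 − 25 = 4, d₂ = 29 − 17 = 12
Mode ≈ 70 + (4/(4+12)) × 10 = 70 + 2.5000 = 72.5000

72.5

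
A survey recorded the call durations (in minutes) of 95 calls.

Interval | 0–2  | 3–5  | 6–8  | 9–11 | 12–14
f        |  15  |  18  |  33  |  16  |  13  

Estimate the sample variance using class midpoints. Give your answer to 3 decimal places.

13.942

Midpoints: 1, 4, 7, 10, 13
n = 95, Σfm = 647, mean = 6.8105
Σfm² = 5717
Σf(m − x̄)² = Σfm² − (Σfm)²/n = 5717 − 647²/95 = 1310.5895
Sample variance = 1310.5895 / 94 = 13.9424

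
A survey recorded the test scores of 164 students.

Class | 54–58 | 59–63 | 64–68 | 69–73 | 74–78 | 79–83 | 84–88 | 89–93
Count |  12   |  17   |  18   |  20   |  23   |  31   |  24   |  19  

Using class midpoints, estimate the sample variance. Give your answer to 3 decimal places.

Midpoints: 56, 61, 66, 71, 76, 81, 86, 91
n = 164, Σfm = 12369, mean = 75.4207
Σfm² = 951199
Σf(m − x̄)² = Σfm² − (Σfm)²/n = 951199 − 12369²/164 = 18319.9695
Sample variance = 18319.9695 / 163 = 112.3925

112.392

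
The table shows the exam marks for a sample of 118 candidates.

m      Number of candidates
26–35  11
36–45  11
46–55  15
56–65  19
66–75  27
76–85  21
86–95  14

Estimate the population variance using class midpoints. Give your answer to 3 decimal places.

322.673

Midpoints: 30.5, 40.5, 50.5, 60.5, 70.5, 80.5, 90.5
n = 118, Σfm = 7549, mean = 63.9746
Σfm² = 521019.5
Σf(m − x̄)² = Σfm² − (Σfm)²/n = 521019.5 − 7549²/118 = 38075.4237
Population variance = 38075.4237 / 118 = 322.6731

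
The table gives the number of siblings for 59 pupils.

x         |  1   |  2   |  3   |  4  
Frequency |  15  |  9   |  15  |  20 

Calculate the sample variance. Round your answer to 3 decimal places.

1.429

Values: 1, 2, 3, 4
n = 59, Σfx = 158, mean = 2.6780
Σfx² = 506
Σf(x − x̄)² = Σfx² − (Σfx)²/n = 506 − 158²/59 = 82.8814
Sample variance = 82.8814 / 58 = 1.4290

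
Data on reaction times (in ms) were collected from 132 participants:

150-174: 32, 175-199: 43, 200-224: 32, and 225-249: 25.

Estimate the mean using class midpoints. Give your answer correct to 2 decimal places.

Midpoints: 162, 187, 212, 237
Σfm = 32×162 + 43×187 + 32×212 + 25×237 = 25934
n = Σf = 132
Mean = 25934 / 132 = 196.4697

196.47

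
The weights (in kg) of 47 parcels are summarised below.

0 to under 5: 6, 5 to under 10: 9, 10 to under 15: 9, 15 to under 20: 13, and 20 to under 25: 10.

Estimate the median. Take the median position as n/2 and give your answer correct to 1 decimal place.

Cumulative frequencies: 6, 15, 24, 37, 47
n = 47; position = n/2 = 23.5.
This falls in the class 10 to under 15: L = 10, F = 15, f = 9, h = 5.
Median ≈ 10 + ((23.5 − 15) / 9) × 5 = 14.7222

14.7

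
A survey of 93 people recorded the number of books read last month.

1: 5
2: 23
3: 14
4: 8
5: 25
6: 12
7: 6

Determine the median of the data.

Cumulative frequencies: 5, 28, 42, 50, 75, 87, 93
n = 93, so the median is the value in position (n+1)/2 = 47.
Position 47 falls at value 4.

4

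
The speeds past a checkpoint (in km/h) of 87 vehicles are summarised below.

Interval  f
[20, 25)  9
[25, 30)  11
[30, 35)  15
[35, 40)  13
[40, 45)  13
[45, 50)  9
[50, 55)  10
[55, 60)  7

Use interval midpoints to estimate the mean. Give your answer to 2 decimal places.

38.94

Midpoints: 22.5, 27.5, 32.5, 37.5, 42.5, 47.5, 52.5, 57.5
Σfm = 9×22.5 + 11×27.5 + 15×32.5 + 13×37.5 + 13×42.5 + 9×47.5 + 10×52.5 + 7×57.5 = 3387.5
n = Σf = 87
Mean = 3387.5 / 87 = 38.9368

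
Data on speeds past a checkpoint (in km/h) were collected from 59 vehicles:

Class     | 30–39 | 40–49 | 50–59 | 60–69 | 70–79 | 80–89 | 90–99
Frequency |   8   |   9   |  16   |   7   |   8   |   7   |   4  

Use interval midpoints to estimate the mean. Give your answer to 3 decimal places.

Midpoints: 34.5, 44.5, 54.5, 64.5, 74.5, 84.5, 94.5
Σfm = 8×34.5 + 9×44.5 + 16×54.5 + 7×64.5 + 8×74.5 + 7×84.5 + 4×94.5 = 3565.5
n = Σf = 59
Mean = 3565.5 / 59 = 60.4322

60.432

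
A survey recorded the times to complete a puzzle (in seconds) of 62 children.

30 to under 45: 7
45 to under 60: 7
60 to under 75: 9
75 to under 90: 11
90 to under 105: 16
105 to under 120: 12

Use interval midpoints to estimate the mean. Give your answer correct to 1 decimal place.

81.5

Midpoints: 37.5, 52.5, 67.5, 82.5, 97.5, 112.5
Σfm = 7×37.5 + 7×52.5 + 9×67.5 + 11×82.5 + 16×97.5 + 12×112.5 = 5055
n = Σf = 62
Mean = 5055 / 62 = 81.5323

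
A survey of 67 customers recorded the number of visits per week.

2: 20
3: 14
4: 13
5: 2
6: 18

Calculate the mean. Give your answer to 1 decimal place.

Values: 2, 3, 4, 5, 6
Σfx = 20×2 + 14×3 + 13×4 + 2×5 + 18×6 = 252
n = Σf = 67
Mean = 252 / 67 = 3.7612

3.8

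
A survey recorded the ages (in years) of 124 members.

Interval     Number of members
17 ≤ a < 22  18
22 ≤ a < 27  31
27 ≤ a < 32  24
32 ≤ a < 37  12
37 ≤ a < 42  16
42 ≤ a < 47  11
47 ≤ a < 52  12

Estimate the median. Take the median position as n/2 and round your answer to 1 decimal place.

Cumulative frequencies: 18, 49, 73, 85, 101, 112, 124
n = 124; position = n/2 = 62.
This falls in the class 27 ≤ a < 32: L = 27, F = 49, f = 24, h = 5.
Median ≈ 27 + ((62 − 49) / 24) × 5 = 29.7083

29.7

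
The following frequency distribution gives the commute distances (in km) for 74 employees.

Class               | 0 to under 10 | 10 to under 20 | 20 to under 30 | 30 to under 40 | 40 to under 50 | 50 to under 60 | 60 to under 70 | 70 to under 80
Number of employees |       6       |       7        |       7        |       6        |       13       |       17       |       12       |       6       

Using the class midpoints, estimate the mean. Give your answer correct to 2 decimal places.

Midpoints: 5, 15, 25, 35, 45, 55, 65, 75
Σfm = 6×5 + 7×15 + 7×25 + 6×35 + 13×45 + 17×55 + 12×65 + 6×75 = 3270
n = Σf = 74
Mean = 3270 / 74 = 44.1892

44.19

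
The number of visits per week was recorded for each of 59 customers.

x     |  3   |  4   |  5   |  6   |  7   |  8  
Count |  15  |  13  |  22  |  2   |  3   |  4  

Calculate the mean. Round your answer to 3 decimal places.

Values: 3, 4, 5, 6, 7, 8
Σfx = 15×3 + 13×4 + 22×5 + 2×6 + 3×7 + 4×8 = 272
n = Σf = 59
Mean = 272 / 59 = 4.6102

4.610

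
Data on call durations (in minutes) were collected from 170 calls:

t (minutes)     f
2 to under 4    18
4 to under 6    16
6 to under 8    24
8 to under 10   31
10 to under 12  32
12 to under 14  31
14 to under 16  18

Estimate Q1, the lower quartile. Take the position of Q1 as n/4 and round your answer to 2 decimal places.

6.71

Cumulative frequencies: 18, 34, 58, 89, 121, 152, 170
n = 170; position = n/4 = 42.5.
This falls in the class 6 to under 8: L = 6, F = 34, f = 24, h = 2.
Lower quartile ≈ 6 + ((42.5 − 34) / 24) × 2 = 6.7083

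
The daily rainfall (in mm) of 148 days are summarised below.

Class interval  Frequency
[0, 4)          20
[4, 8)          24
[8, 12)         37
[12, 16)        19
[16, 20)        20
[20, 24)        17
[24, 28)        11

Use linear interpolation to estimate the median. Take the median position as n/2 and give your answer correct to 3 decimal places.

11.243

Cumulative frequencies: 20, 44, 81, 100, 120, 137, 148
n = 148; position = n/2 = 74.
This falls in the class [8, 12): L = 8, F = 44, f = 37, h = 4.
Median ≈ 8 + ((74 − 44) / 37) × 4 = 11.2432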